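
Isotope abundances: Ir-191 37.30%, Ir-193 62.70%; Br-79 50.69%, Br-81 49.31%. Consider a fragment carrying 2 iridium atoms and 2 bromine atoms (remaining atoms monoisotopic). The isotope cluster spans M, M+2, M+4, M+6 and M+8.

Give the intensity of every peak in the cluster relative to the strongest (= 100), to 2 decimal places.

9.70 : 51.47 : 100.00 : 84.16 : 25.93

Iridium pattern (n=2): 0.139129 : 0.467742 : 0.393129
Bromine pattern (n=2): 0.25694761 : 0.49990478 : 0.24314761
Convolve the two distributions (both contribute in 2-u steps):
  M: 0.139129×0.25694761 = 0.035749
  M+2: 0.139129×0.49990478 + 0.467742×0.25694761 = 0.189736
  M+4: 0.139129×0.24314761 + 0.467742×0.49990478 + 0.393129×0.25694761 = 0.368669
  M+6: 0.467742×0.24314761 + 0.393129×0.49990478 = 0.310257
  M+8: 0.393129×0.24314761 = 0.095588
Scale to base peak (0.368669) = 100: 9.70 : 51.47 : 100.00 : 84.16 : 25.93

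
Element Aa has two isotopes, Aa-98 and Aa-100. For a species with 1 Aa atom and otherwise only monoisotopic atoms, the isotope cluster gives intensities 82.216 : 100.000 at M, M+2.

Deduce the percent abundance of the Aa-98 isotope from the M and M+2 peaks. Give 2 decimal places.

45.12%

If p is the fraction of Aa that is Aa-98, then I(M+2)/I(M) = [C(1,1)·p^0·(1−p)] / p^1 = 1·(1−p)/p = 100.000/82.216 = 1.2163
(1−p)/p = 1.2163/1 = 1.2163  ⇒  p = 1/(1 + 1.2163) = 0.4512
Aa-98: 45.12%, Aa-100: 54.88%.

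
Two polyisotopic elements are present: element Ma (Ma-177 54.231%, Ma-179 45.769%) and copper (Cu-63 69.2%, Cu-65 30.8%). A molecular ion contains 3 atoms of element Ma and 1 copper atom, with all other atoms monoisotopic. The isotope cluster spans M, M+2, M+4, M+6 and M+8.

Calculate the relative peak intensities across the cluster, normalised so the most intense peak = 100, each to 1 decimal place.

Element Ma pattern (n=3): 0.15949344 : 0.40382007 : 0.34080952 : 0.09587696
Copper pattern (n=1): 0.6920 : 0.3080
Convolve the two distributions (both contribute in 2-u steps):
  M: 0.15949344×0.6920 = 0.110369
  M+2: 0.15949344×0.3080 + 0.40382007×0.6920 = 0.328567
  M+4: 0.40382007×0.3080 + 0.34080952×0.6920 = 0.360217
  M+6: 0.34080952×0.3080 + 0.09587696×0.6920 = 0.171316
  M+8: 0.09587696×0.3080 = 0.029530
Scale to base peak (0.360217) = 100: 30.6 : 91.2 : 100.0 : 47.6 : 8.2

30.6 : 91.2 : 100.0 : 47.6 : 8.2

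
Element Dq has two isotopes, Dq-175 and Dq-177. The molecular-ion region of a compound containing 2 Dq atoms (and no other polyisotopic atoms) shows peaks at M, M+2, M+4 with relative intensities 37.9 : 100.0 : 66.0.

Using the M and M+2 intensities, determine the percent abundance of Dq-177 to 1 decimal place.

Write p for the Dq-175 fraction. I(M+2)/I(M) = [C(2,1)·p^1·(1−p)] / p^2 = 2·(1−p)/p = 100.0/37.9 = 2.6385
(1−p)/p = 2.6385/2 = 1.3193  ⇒  p = 1/(1 + 1.3193) = 0.4312
Dq-175: 43.1%, Dq-177: 56.9%.

56.9%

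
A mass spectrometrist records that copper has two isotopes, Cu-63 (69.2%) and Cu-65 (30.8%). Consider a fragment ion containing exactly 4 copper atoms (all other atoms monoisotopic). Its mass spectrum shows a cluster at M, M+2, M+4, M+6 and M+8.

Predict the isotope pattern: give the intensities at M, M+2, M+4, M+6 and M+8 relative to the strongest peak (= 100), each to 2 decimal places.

Expanding (0.692 + 0.308)^4:
P(M) = 0.692^4 = 0.229311
P(M+2) = 4 × 0.692^3 × 0.308^1 = 0.408253
P(M+4) = 6 × 0.692^2 × 0.308^2 = 0.272562
P(M+6) = 4 × 0.692^1 × 0.308^3 = 0.080876
P(M+8) = 0.308^4 = 0.008999
The M+2 peak is largest (0.408253); scaling to 100 gives 56.17 : 100.00 : 66.76 : 19.81 : 2.20.

56.17 : 100.00 : 66.76 : 19.81 : 2.20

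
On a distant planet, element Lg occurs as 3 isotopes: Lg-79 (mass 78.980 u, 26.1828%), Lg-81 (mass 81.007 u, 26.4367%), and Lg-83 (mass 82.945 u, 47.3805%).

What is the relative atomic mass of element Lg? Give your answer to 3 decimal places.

Ar = Σ fᵢ·mᵢ = 0.261828 × 78.980 + 0.264367 × 81.007 + 0.473805 × 82.945
= 20.6792 + 21.4156 + 39.2998 = 81.3946 u

81.395 u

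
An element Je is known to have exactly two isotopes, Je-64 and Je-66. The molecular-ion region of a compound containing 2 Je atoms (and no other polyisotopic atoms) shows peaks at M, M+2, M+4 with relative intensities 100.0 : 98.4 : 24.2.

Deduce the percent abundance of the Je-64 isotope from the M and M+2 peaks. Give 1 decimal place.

67.0%

If p is the fraction of Je that is Je-64, then I(M+2)/I(M) = [C(2,1)·p^1·(1−p)] / p^2 = 2·(1−p)/p = 98.4/100.0 = 0.9840
(1−p)/p = 0.9840/2 = 0.4920  ⇒  p = 1/(1 + 0.4920) = 0.6702
Je-64: 67.0%, Je-66: 33.0%.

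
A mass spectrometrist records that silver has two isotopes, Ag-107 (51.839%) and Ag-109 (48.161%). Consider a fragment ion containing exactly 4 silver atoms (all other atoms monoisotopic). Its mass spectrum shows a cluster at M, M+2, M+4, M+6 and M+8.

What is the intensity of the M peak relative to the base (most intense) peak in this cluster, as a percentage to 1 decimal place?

19.3%

Binomial terms of (0.51839 + 0.48161)^4: M 0.0722, M+2 0.2684, M+4 0.3740, M+6 0.2316, M+8 0.0538 → M+4 is the base peak.
P(M+4) = C(4,2) × 0.51839^2 × 0.48161^2 = 6 × 0.26872819 × 0.23194819 = 0.373986 (base)
P(M) = C(4,0) × 0.51839^4 × 0.48161^0 = 1 × 0.07221484 × 1.0000 = 0.072215
Relative intensity = 0.072215 / 0.373986 × 100 = 19.3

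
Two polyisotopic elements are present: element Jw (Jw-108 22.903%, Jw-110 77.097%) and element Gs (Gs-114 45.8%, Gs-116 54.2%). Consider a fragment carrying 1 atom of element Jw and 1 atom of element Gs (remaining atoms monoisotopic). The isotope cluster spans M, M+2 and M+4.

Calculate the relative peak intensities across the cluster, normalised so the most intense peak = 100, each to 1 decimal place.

Element Jw pattern (n=1): 0.22903 : 0.77097
Element Gs pattern (n=1): 0.4580 : 0.5420
Convolve the two distributions (both contribute in 2-u steps):
  M: 0.22903×0.4580 = 0.104896
  M+2: 0.22903×0.5420 + 0.77097×0.4580 = 0.477239
  M+4: 0.77097×0.5420 = 0.417866
Scale to base peak (0.477239) = 100: 22.0 : 100.0 : 87.6

22.0 : 100.0 : 87.6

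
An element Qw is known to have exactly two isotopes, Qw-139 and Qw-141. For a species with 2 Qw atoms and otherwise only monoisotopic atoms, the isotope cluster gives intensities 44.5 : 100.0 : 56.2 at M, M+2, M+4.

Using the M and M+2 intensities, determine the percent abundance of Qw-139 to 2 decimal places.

47.09%

If p is the fraction of Qw that is Qw-139, then I(M+2)/I(M) = [C(2,1)·p^1·(1−p)] / p^2 = 2·(1−p)/p = 100.0/44.5 = 2.2472
(1−p)/p = 2.2472/2 = 1.1236  ⇒  p = 1/(1 + 1.1236) = 0.4709
Qw-139: 47.09%, Qw-141: 52.91%.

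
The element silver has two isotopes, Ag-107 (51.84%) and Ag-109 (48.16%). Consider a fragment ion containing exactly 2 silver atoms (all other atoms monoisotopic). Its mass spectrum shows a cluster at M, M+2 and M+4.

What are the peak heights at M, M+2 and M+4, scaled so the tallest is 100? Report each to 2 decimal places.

53.82 : 100.00 : 46.45

Each Ag atom is independently Ag-107 (p = 0.5184) or Ag-109 (q = 0.4816); the cluster is the binomial expansion (p + q)^2.
P(M) = 0.5184^2 = 0.268739
P(M+2) = 2 × 0.5184^1 × 0.4816^1 = 0.499323
P(M+4) = 0.4816^2 = 0.231939
The M+2 peak is largest (0.499323); scaling to 100 gives 53.82 : 100.00 : 46.45.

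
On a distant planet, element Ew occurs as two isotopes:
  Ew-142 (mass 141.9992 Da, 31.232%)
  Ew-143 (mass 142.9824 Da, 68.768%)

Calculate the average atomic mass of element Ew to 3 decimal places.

142.675 Da

Ar = Σ fᵢ·mᵢ = 0.31232 × 141.9992 + 0.68768 × 142.9824
= 44.34919 + 98.32614 = 142.67533 Da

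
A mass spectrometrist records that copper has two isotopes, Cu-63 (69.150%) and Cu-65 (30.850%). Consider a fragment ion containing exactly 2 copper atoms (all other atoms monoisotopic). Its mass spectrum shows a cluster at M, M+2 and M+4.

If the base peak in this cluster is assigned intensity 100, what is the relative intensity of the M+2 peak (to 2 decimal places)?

Binomial terms of (0.69150 + 0.30850)^2: M 0.4782, M+2 0.4267, M+4 0.0952 → M is the base peak.
P(M) = C(2,0) × 0.69150^2 × 0.30850^0 = 1 × 0.47817225 × 1.0000 = 0.478172 (base)
P(M+2) = C(2,1) × 0.69150^1 × 0.30850^1 = 2 × 0.6915 × 0.3085 = 0.426656
Relative intensity = 0.426656 / 0.478172 × 100 = 89.23

89.23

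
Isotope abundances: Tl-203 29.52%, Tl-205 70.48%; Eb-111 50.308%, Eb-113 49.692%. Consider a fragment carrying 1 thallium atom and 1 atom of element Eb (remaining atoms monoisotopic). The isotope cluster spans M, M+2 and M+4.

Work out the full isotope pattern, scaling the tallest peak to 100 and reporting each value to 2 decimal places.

Thallium pattern (n=1): 0.2952 : 0.7048
Element Eb pattern (n=1): 0.50308 : 0.49692
Convolve the two distributions (both contribute in 2-u steps):
  M: 0.2952×0.50308 = 0.148509
  M+2: 0.2952×0.49692 + 0.7048×0.50308 = 0.501262
  M+4: 0.7048×0.49692 = 0.350229
Scale to base peak (0.501262) = 100: 29.63 : 100.00 : 69.87

29.63 : 100.00 : 69.87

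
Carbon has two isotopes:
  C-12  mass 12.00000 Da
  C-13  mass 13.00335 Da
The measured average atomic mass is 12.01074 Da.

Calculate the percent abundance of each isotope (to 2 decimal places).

C-12: 98.93%, C-13: 1.07%

With x = fraction of C-12 (so C-13 is 1 − x):
12.00000·x + 13.00335·(1 − x) = 12.01074
(12.00000 − 13.00335)·x = 12.01074 − 13.00335
x = -0.99261 / -1.00335 = 0.98930 → 98.93% C-12, 1.07% C-13.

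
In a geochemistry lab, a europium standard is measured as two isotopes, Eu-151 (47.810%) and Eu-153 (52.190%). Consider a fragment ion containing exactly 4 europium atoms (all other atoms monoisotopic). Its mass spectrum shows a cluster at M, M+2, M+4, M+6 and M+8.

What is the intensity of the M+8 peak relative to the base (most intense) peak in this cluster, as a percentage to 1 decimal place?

Binomial terms of (0.47810 + 0.52190)^4: M 0.0522, M+2 0.2281, M+4 0.3736, M+6 0.2719, M+8 0.0742 → M+4 is the base peak.
P(M+4) = C(4,2) × 0.47810^2 × 0.52190^2 = 6 × 0.22857961 × 0.27237961 = 0.373563 (base)
P(M+8) = C(4,4) × 0.47810^0 × 0.52190^4 = 1 × 1.0000 × 0.07419065 = 0.074191
Relative intensity = 0.074191 / 0.373563 × 100 = 19.9

19.9%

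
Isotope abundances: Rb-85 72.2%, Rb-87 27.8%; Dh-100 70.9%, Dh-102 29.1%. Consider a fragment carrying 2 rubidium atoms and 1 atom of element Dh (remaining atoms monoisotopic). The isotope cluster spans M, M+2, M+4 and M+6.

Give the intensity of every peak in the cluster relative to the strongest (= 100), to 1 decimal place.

Rubidium pattern (n=2): 0.521284 : 0.401432 : 0.077284
Element Dh pattern (n=1): 0.7090 : 0.2910
Convolve the two distributions (both contribute in 2-u steps):
  M: 0.521284×0.7090 = 0.369590
  M+2: 0.521284×0.2910 + 0.401432×0.7090 = 0.436309
  M+4: 0.401432×0.2910 + 0.077284×0.7090 = 0.171611
  M+6: 0.077284×0.2910 = 0.022490
Scale to base peak (0.436309) = 100: 84.7 : 100.0 : 39.3 : 5.2

84.7 : 100.0 : 39.3 : 5.2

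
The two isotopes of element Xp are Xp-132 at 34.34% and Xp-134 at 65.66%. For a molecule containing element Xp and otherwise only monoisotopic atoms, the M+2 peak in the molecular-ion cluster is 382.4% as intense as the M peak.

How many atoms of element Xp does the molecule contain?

2

For n independent Xp atoms, I(M+2)/I(M) = n · (abundance Xp-134) / (abundance Xp-132) = n · 0.6566/0.3434.
n = 3.824 × 0.3434/0.6566 = 2.00 ≈ 2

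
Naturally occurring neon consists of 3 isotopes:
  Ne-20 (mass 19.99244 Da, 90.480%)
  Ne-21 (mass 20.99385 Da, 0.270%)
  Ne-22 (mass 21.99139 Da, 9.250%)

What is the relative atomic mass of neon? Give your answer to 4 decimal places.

Weight each isotope mass by its fractional abundance: 0.90480 × 19.99244 + 0.00270 × 20.99385 + 0.09250 × 21.99139
= 18.089160 + 0.056683 + 2.034204 = 20.180047 Da

20.1800 Da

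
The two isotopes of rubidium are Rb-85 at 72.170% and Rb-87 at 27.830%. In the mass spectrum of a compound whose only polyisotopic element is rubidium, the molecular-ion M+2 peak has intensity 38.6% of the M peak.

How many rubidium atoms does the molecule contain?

For n independent Rb atoms, I(M+2)/I(M) = n · (abundance Rb-87) / (abundance Rb-85) = n · 0.27830/0.72170.
n = 0.386 × 0.72170/0.27830 = 1.00 ≈ 1

1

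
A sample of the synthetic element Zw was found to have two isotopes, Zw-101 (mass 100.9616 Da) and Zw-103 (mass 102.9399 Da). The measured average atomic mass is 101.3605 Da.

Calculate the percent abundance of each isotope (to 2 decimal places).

Writing the weighted mean with unknown fraction x of Zw-101:
100.9616·x + 102.9399·(1 − x) = 101.3605
(100.9616 − 102.9399)·x = 101.3605 − 102.9399
x = -1.5794 / -1.9783 = 0.79836 → 79.84% Zw-101, 20.16% Zw-103.

Zw-101: 79.84%, Zw-103: 20.16%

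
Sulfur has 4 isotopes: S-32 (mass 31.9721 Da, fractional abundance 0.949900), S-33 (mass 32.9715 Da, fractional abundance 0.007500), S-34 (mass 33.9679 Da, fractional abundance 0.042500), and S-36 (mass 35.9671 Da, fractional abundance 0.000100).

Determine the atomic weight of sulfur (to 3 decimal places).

32.065 Da

Ar = Σ fᵢ·mᵢ = 0.949900 × 31.9721 + 0.007500 × 32.9715 + 0.042500 × 33.9679 + 0.000100 × 35.9671
= 30.37030 + 0.24729 + 1.44364 + 0.00360 = 32.06483 Da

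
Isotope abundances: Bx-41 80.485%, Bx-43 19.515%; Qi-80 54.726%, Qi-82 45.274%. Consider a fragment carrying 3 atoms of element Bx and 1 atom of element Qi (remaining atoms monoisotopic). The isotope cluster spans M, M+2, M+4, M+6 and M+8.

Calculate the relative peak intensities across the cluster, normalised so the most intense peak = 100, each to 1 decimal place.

Element Bx pattern (n=3): 0.52136857 : 0.37924486 : 0.09195457 : 0.007432
Element Qi pattern (n=1): 0.54726 : 0.45274
Convolve the two distributions (both contribute in 2-u steps):
  M: 0.52136857×0.54726 = 0.285324
  M+2: 0.52136857×0.45274 + 0.37924486×0.54726 = 0.443590
  M+4: 0.37924486×0.45274 + 0.09195457×0.54726 = 0.222022
  M+6: 0.09195457×0.45274 + 0.007432×0.54726 = 0.045699
  M+8: 0.007432×0.45274 = 0.003365
Scale to base peak (0.443590) = 100: 64.3 : 100.0 : 50.1 : 10.3 : 0.8

64.3 : 100.0 : 50.1 : 10.3 : 0.8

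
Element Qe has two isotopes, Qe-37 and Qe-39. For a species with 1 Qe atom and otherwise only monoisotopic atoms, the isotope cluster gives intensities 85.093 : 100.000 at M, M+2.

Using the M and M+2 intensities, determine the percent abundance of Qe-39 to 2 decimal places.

Write p for the Qe-37 fraction. I(M+2)/I(M) = [C(1,1)·p^0·(1−p)] / p^1 = 1·(1−p)/p = 100.000/85.093 = 1.1752
(1−p)/p = 1.1752/1 = 1.1752  ⇒  p = 1/(1 + 1.1752) = 0.4597
Qe-37: 45.97%, Qe-39: 54.03%.

54.03%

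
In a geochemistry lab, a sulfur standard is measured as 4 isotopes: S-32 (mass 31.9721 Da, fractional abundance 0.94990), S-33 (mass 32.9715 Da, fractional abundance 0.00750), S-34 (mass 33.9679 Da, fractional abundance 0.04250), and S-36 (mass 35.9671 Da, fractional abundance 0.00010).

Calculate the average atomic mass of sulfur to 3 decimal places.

Ar = Σ fᵢ·mᵢ = 0.94990 × 31.9721 + 0.00750 × 32.9715 + 0.04250 × 33.9679 + 0.00010 × 35.9671
= 30.37030 + 0.24729 + 1.44364 + 0.00360 = 32.06483 Da

32.065 Da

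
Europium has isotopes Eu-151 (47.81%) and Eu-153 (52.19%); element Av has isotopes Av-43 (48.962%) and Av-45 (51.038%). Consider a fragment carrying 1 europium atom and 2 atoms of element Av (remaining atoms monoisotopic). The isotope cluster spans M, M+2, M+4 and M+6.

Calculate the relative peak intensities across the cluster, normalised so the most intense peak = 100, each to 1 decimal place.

29.7 : 94.5 : 100.0 : 35.3

Europium pattern (n=1): 0.4781 : 0.5219
Element Av pattern (n=2): 0.23972774 : 0.49978451 : 0.26048774
Convolve the two distributions (both contribute in 2-u steps):
  M: 0.4781×0.23972774 = 0.114614
  M+2: 0.4781×0.49978451 + 0.5219×0.23972774 = 0.364061
  M+4: 0.4781×0.26048774 + 0.5219×0.49978451 = 0.385377
  M+6: 0.5219×0.26048774 = 0.135949
Scale to base peak (0.385377) = 100: 29.7 : 94.5 : 100.0 : 35.3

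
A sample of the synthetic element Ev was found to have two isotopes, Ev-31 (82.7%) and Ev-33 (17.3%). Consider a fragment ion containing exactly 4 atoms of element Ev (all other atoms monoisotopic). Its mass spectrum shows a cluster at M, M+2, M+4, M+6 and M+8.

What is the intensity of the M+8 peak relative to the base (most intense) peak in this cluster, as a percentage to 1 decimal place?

Term probabilities: M 0.4678, M+2 0.3914, M+4 0.1228, M+6 0.0171, M+8 0.0009. Base peak = M.
P(M) = C(4,0) × 0.827^4 × 0.173^0 = 1 × 0.46775888 × 1.0000 = 0.467759 (base)
P(M+8) = C(4,4) × 0.827^0 × 0.173^4 = 1 × 1.0000 × 0.00089575 = 0.000896
Relative intensity = 0.000896 / 0.467759 × 100 = 0.2

0.2%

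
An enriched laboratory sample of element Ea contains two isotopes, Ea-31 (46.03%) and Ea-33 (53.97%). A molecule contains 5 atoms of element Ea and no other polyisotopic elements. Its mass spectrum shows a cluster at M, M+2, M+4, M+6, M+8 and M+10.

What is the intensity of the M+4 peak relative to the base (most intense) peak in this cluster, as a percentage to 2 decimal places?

Binomial terms of (0.4603 + 0.5397)^5: M 0.0207, M+2 0.1211, M+4 0.2841, M+6 0.3331, M+8 0.1953, M+10 0.0458 → M+6 is the base peak.
P(M+6) = C(5,3) × 0.4603^2 × 0.5397^3 = 10 × 0.21187609 × 0.15720171 = 0.333073 (base)
P(M+4) = C(5,2) × 0.4603^3 × 0.5397^2 = 10 × 0.09752656 × 0.29127609 = 0.284072
Relative intensity = 0.284072 / 0.333073 × 100 = 85.29

85.29%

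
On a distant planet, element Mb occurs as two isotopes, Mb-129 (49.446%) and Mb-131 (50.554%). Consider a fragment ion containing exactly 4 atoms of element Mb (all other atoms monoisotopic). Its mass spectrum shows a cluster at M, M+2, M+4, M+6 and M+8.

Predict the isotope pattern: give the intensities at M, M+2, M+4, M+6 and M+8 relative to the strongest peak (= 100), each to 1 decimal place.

Each Mb atom is independently Mb-129 (p = 0.49446) or Mb-131 (q = 0.50554); the cluster is the binomial expansion (p + q)^4.
P(M) = 0.49446^4 = 0.059776
P(M+2) = 4 × 0.49446^3 × 0.50554^1 = 0.244461
P(M+4) = 6 × 0.49446^2 × 0.50554^2 = 0.374908
P(M+6) = 4 × 0.49446^1 × 0.50554^3 = 0.255539
P(M+8) = 0.50554^4 = 0.065316
The M+4 peak is largest (0.374908); scaling to 100 gives 15.9 : 65.2 : 100.0 : 68.2 : 17.4.

15.9 : 65.2 : 100.0 : 68.2 : 17.4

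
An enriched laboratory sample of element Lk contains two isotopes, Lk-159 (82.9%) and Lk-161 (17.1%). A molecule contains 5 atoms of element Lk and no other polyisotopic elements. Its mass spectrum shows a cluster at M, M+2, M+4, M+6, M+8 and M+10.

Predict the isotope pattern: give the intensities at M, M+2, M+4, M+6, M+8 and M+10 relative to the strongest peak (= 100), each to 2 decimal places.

96.96 : 100.00 : 41.25 : 8.51 : 0.88 : 0.04

Each Lk atom is independently Lk-159 (p = 0.829) or Lk-161 (q = 0.171); the cluster is the binomial expansion (p + q)^5.
P(M) = 0.829^5 = 0.391537
P(M+2) = 5 × 0.829^4 × 0.171^1 = 0.403817
P(M+4) = 10 × 0.829^3 × 0.171^2 = 0.166593
P(M+6) = 10 × 0.829^2 × 0.171^3 = 0.034364
P(M+8) = 5 × 0.829^1 × 0.171^4 = 0.003544
P(M+10) = 0.171^5 = 0.000146
The M+2 peak is largest (0.403817); scaling to 100 gives 96.96 : 100.00 : 41.25 : 8.51 : 0.88 : 0.04.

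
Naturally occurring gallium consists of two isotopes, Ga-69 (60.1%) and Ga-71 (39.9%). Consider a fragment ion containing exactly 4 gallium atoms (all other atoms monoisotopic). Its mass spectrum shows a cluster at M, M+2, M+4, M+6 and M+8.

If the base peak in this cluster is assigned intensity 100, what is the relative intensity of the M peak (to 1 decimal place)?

37.7

Binomial terms of (0.601 + 0.399)^4: M 0.1305, M+2 0.3465, M+4 0.3450, M+6 0.1527, M+8 0.0253 → M+2 is the base peak.
P(M+2) = C(4,1) × 0.601^3 × 0.399^1 = 4 × 0.2170818 × 0.3990 = 0.346463 (base)
P(M) = C(4,0) × 0.601^4 × 0.399^0 = 1 × 0.13046616 × 1.0000 = 0.130466
Relative intensity = 0.130466 / 0.346463 × 100 = 37.7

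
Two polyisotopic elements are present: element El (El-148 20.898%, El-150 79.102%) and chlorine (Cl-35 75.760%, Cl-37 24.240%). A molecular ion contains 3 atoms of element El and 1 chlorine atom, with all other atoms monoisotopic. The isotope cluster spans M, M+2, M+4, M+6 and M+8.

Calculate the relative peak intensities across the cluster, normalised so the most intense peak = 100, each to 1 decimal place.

Element El pattern (n=3): 0.00912671 : 0.1036378 : 0.39228428 : 0.49495121
Chlorine pattern (n=1): 0.7576 : 0.2424
Convolve the two distributions (both contribute in 2-u steps):
  M: 0.00912671×0.7576 = 0.006914
  M+2: 0.00912671×0.2424 + 0.1036378×0.7576 = 0.080728
  M+4: 0.1036378×0.2424 + 0.39228428×0.7576 = 0.322316
  M+6: 0.39228428×0.2424 + 0.49495121×0.7576 = 0.470065
  M+8: 0.49495121×0.2424 = 0.119976
Scale to base peak (0.470065) = 100: 1.5 : 17.2 : 68.6 : 100.0 : 25.5

1.5 : 17.2 : 68.6 : 100.0 : 25.5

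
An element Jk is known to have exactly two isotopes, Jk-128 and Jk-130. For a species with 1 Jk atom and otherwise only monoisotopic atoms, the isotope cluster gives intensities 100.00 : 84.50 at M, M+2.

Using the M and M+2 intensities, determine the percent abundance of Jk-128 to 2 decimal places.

54.20%

Write p for the Jk-128 fraction. I(M+2)/I(M) = [C(1,1)·p^0·(1−p)] / p^1 = 1·(1−p)/p = 84.50/100.00 = 0.8450
(1−p)/p = 0.8450/1 = 0.8450  ⇒  p = 1/(1 + 0.8450) = 0.5420
Jk-128: 54.20%, Jk-130: 45.80%.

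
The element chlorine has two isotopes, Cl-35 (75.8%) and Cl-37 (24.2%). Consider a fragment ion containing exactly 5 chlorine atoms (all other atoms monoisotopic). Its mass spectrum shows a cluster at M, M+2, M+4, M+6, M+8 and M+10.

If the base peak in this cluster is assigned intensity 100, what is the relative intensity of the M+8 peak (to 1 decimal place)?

(0.758 + 0.242)^5 gives M 0.2502, M+2 0.3994, M+4 0.2551, M+6 0.0814, M+8 0.0130, M+10 0.0008; the largest is M+2.
P(M+2) = C(5,1) × 0.758^4 × 0.242^1 = 5 × 0.33012379 × 0.2420 = 0.399450 (base)
P(M+8) = C(5,4) × 0.758^1 × 0.242^4 = 5 × 0.7580 × 0.00342974 = 0.012999
Relative intensity = 0.012999 / 0.399450 × 100 = 3.3

3.3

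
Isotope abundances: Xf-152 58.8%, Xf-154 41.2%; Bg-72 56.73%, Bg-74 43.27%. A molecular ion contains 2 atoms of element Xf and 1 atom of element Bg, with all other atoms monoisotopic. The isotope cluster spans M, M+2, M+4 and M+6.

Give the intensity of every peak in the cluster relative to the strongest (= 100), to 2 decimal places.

46.21 : 100.00 : 72.08 : 17.30

Element Xf pattern (n=2): 0.345744 : 0.484512 : 0.169744
Element Bg pattern (n=1): 0.5673 : 0.4327
Convolve the two distributions (both contribute in 2-u steps):
  M: 0.345744×0.5673 = 0.196141
  M+2: 0.345744×0.4327 + 0.484512×0.5673 = 0.424467
  M+4: 0.484512×0.4327 + 0.169744×0.5673 = 0.305944
  M+6: 0.169744×0.4327 = 0.073448
Scale to base peak (0.424467) = 100: 46.21 : 100.00 : 72.08 : 17.30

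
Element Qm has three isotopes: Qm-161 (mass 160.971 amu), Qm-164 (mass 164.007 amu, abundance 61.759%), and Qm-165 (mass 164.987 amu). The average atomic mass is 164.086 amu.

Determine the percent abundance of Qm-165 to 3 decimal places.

30.876%

The remaining 38.241% is split between Qm-161 (fraction x) and Qm-165 (fraction 0.38241 − x).
Substituting: 160.971x + 164.987(0.38241 − x) = 62.79691687
(160.971 − 164.987)x = -0.2957618  ⇒  x = 0.07365, y = 0.30876
Qm-161: 7.365%, Qm-165: 30.876%.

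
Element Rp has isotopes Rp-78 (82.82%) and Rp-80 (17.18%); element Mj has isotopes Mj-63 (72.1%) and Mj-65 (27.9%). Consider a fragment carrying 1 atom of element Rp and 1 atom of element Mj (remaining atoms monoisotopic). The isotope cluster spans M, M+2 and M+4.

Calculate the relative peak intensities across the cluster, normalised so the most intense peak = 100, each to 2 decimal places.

100.00 : 59.44 : 8.03

Element Rp pattern (n=1): 0.8282 : 0.1718
Element Mj pattern (n=1): 0.7210 : 0.2790
Convolve the two distributions (both contribute in 2-u steps):
  M: 0.8282×0.7210 = 0.597132
  M+2: 0.8282×0.2790 + 0.1718×0.7210 = 0.354936
  M+4: 0.1718×0.2790 = 0.047932
Scale to base peak (0.597132) = 100: 100.00 : 59.44 : 8.03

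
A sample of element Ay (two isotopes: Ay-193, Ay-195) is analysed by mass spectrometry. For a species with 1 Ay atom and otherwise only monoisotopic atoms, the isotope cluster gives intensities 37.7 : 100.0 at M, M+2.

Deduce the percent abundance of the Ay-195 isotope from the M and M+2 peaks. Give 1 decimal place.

Write p for the Ay-193 fraction. I(M+2)/I(M) = [C(1,1)·p^0·(1−p)] / p^1 = 1·(1−p)/p = 100.0/37.7 = 2.6525
(1−p)/p = 2.6525/1 = 2.6525  ⇒  p = 1/(1 + 2.6525) = 0.2738
Ay-193: 27.4%, Ay-195: 72.6%.

72.6%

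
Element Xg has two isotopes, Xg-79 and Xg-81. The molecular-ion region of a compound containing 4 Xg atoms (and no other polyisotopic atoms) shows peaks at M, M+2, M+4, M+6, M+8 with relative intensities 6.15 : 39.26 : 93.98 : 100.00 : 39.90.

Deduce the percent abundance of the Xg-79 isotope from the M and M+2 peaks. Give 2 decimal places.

38.52%

Let p = fractional abundance of Xg-79. I(M+2)/I(M) = [C(4,1)·p^3·(1−p)] / p^4 = 4·(1−p)/p = 39.26/6.15 = 6.3837
(1−p)/p = 6.3837/4 = 1.5959  ⇒  p = 1/(1 + 1.5959) = 0.3852
Xg-79: 38.52%, Xg-81: 61.48%.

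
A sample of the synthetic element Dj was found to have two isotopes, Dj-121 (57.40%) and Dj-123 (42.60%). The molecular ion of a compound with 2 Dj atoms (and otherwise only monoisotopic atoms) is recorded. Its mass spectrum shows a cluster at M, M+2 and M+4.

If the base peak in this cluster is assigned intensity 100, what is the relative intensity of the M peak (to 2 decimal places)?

Term probabilities: M 0.3295, M+2 0.4890, M+4 0.1815. Base peak = M+2.
P(M+2) = C(2,1) × 0.5740^1 × 0.4260^1 = 2 × 0.5740 × 0.4260 = 0.489048 (base)
P(M) = C(2,0) × 0.5740^2 × 0.4260^0 = 1 × 0.329476 × 1.0000 = 0.329476
Relative intensity = 0.329476 / 0.489048 × 100 = 67.37

67.37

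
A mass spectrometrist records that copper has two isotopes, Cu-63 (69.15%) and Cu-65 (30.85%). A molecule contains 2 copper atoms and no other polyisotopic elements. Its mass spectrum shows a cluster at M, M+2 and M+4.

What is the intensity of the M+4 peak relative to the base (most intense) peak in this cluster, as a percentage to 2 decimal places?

19.90%

Term probabilities: M 0.4782, M+2 0.4267, M+4 0.0952. Base peak = M.
P(M) = C(2,0) × 0.6915^2 × 0.3085^0 = 1 × 0.47817225 × 1.0000 = 0.478172 (base)
P(M+4) = C(2,2) × 0.6915^0 × 0.3085^2 = 1 × 1.0000 × 0.09517225 = 0.095172
Relative intensity = 0.095172 / 0.478172 × 100 = 19.90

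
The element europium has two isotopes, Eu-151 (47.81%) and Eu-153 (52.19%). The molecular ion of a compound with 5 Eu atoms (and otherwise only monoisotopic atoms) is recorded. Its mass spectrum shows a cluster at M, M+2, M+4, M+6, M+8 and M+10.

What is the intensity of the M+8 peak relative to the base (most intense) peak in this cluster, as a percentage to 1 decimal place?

(0.4781 + 0.5219)^5 gives M 0.0250, M+2 0.1363, M+4 0.2977, M+6 0.3249, M+8 0.1774, M+10 0.0387; the largest is M+6.
P(M+6) = C(5,3) × 0.4781^2 × 0.5219^3 = 10 × 0.22857961 × 0.14215492 = 0.324937 (base)
P(M+8) = C(5,4) × 0.4781^1 × 0.5219^4 = 5 × 0.4781 × 0.07419065 = 0.177353
Relative intensity = 0.177353 / 0.324937 × 100 = 54.6

54.6%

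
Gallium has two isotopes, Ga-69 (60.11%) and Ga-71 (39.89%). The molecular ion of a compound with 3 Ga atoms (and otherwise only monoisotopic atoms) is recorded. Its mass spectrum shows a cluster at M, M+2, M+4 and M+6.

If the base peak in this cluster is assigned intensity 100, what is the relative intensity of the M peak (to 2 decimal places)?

Term probabilities: M 0.2172, M+2 0.4324, M+4 0.2869, M+6 0.0635. Base peak = M+2.
P(M+2) = C(3,1) × 0.6011^2 × 0.3989^1 = 3 × 0.36132121 × 0.3989 = 0.432393 (base)
P(M) = C(3,0) × 0.6011^3 × 0.3989^0 = 1 × 0.21719018 × 1.0000 = 0.217190
Relative intensity = 0.217190 / 0.432393 × 100 = 50.23

50.23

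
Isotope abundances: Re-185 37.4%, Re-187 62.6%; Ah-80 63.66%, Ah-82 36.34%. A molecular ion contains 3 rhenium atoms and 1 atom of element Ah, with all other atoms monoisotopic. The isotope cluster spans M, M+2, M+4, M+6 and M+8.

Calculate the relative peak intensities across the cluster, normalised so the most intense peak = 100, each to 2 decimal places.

8.87 : 49.62 : 100.00 : 84.17 : 23.75

Rhenium pattern (n=3): 0.05231362 : 0.26268713 : 0.43968487 : 0.24531438
Element Ah pattern (n=1): 0.6366 : 0.3634
Convolve the two distributions (both contribute in 2-u steps):
  M: 0.05231362×0.6366 = 0.033303
  M+2: 0.05231362×0.3634 + 0.26268713×0.6366 = 0.186237
  M+4: 0.26268713×0.3634 + 0.43968487×0.6366 = 0.375364
  M+6: 0.43968487×0.3634 + 0.24531438×0.6366 = 0.315949
  M+8: 0.24531438×0.3634 = 0.089147
Scale to base peak (0.375364) = 100: 8.87 : 49.62 : 100.00 : 84.17 : 23.75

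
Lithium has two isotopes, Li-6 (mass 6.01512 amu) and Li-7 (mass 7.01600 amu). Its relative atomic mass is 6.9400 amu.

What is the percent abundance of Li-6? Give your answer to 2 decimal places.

Let x be the fractional abundance of Li-6; then Li-7 has abundance 1 − x.
6.01512·x + 7.01600·(1 − x) = 6.9400
(6.01512 − 7.01600)·x = 6.9400 − 7.01600
x = -0.07600 / -1.00088 = 0.07593 → 7.59% Li-6, 92.41% Li-7.

7.59%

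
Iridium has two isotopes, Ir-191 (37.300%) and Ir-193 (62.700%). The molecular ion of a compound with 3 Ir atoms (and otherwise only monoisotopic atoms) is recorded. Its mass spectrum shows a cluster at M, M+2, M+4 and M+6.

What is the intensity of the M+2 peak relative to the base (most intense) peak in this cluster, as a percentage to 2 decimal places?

59.49%

(0.37300 + 0.62700)^3 gives M 0.0519, M+2 0.2617, M+4 0.4399, M+6 0.2465; the largest is M+4.
P(M+4) = C(3,2) × 0.37300^1 × 0.62700^2 = 3 × 0.3730 × 0.393129 = 0.439911 (base)
P(M+2) = C(3,1) × 0.37300^2 × 0.62700^1 = 3 × 0.139129 × 0.6270 = 0.261702
Relative intensity = 0.261702 / 0.439911 × 100 = 59.49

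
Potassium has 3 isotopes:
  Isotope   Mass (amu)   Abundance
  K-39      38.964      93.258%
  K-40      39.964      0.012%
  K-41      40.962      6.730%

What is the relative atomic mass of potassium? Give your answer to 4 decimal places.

39.0986 amu

The abundance-weighted mean is 0.93258 × 38.964 + 0.00012 × 39.964 + 0.06730 × 40.962
= 36.33705 + 0.00480 + 2.75674 = 39.09859 amu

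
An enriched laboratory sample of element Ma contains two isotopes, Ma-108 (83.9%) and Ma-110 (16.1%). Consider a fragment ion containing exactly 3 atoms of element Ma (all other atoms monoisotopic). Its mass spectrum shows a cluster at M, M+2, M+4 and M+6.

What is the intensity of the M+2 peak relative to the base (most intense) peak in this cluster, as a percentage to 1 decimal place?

57.6%

(0.839 + 0.161)^3 gives M 0.5906, M+2 0.3400, M+4 0.0652, M+6 0.0042; the largest is M.
P(M) = C(3,0) × 0.839^3 × 0.161^0 = 1 × 0.59058972 × 1.0000 = 0.590590 (base)
P(M+2) = C(3,1) × 0.839^2 × 0.161^1 = 3 × 0.703921 × 0.1610 = 0.339994
Relative intensity = 0.339994 / 0.590590 × 100 = 57.6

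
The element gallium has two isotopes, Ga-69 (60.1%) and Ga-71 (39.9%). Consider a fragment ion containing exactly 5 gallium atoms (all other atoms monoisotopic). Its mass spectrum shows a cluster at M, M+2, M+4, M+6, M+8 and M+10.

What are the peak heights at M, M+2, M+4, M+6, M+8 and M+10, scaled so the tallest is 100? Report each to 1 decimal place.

22.7 : 75.3 : 100.0 : 66.4 : 22.0 : 2.9

Expanding (0.601 + 0.399)^5:
P(M) = 0.601^5 = 0.078410
P(M+2) = 5 × 0.601^4 × 0.399^1 = 0.260280
P(M+4) = 10 × 0.601^3 × 0.399^2 = 0.345596
P(M+6) = 10 × 0.601^2 × 0.399^3 = 0.229439
P(M+8) = 5 × 0.601^1 × 0.399^4 = 0.076162
P(M+10) = 0.399^5 = 0.010113
The M+4 peak is largest (0.345596); scaling to 100 gives 22.7 : 75.3 : 100.0 : 66.4 : 22.0 : 2.9.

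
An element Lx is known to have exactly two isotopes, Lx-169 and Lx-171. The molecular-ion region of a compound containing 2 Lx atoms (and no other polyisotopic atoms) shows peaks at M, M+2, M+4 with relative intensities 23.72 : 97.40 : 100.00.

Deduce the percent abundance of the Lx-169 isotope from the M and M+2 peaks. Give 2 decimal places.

Write p for the Lx-169 fraction. I(M+2)/I(M) = [C(2,1)·p^1·(1−p)] / p^2 = 2·(1−p)/p = 97.40/23.72 = 4.1062
(1−p)/p = 4.1062/2 = 2.0531  ⇒  p = 1/(1 + 2.0531) = 0.3275
Lx-169: 32.75%, Lx-171: 67.25%.

32.75%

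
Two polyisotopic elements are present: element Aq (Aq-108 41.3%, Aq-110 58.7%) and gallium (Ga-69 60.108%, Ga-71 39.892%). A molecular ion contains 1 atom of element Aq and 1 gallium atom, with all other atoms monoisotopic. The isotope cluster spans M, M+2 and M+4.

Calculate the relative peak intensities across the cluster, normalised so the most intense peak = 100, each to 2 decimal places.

Element Aq pattern (n=1): 0.4130 : 0.5870
Gallium pattern (n=1): 0.60108 : 0.39892
Convolve the two distributions (both contribute in 2-u steps):
  M: 0.4130×0.60108 = 0.248246
  M+2: 0.4130×0.39892 + 0.5870×0.60108 = 0.517588
  M+4: 0.5870×0.39892 = 0.234166
Scale to base peak (0.517588) = 100: 47.96 : 100.00 : 45.24

47.96 : 100.00 : 45.24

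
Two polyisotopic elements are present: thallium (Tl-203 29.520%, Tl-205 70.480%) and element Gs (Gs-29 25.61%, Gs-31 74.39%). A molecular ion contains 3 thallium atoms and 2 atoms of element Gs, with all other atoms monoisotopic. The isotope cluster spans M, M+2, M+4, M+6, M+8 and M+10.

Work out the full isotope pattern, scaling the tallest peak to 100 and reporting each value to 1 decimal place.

0.4 : 5.8 : 30.1 : 77.6 : 100.0 : 51.4

Thallium pattern (n=3): 0.02572463 : 0.18425524 : 0.43991564 : 0.35010449
Element Gs pattern (n=2): 0.06558721 : 0.38102558 : 0.55338721
Convolve the two distributions (both contribute in 2-u steps):
  M: 0.02572463×0.06558721 = 0.001687
  M+2: 0.02572463×0.38102558 + 0.18425524×0.06558721 = 0.021887
  M+4: 0.02572463×0.55338721 + 0.18425524×0.38102558 + 0.43991564×0.06558721 = 0.113294
  M+6: 0.18425524×0.55338721 + 0.43991564×0.38102558 + 0.35010449×0.06558721 = 0.292546
  M+8: 0.43991564×0.55338721 + 0.35010449×0.38102558 = 0.376842
  M+10: 0.35010449×0.55338721 = 0.193743
Scale to base peak (0.376842) = 100: 0.4 : 5.8 : 30.1 : 77.6 : 100.0 : 51.4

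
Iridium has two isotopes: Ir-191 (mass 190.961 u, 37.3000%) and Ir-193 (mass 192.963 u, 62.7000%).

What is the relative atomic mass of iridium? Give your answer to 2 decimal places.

Average mass = Σ (abundance × isotope mass) = 0.373000 × 190.961 + 0.627000 × 192.963
= 71.2285 + 120.9878 = 192.2163 u

192.22 u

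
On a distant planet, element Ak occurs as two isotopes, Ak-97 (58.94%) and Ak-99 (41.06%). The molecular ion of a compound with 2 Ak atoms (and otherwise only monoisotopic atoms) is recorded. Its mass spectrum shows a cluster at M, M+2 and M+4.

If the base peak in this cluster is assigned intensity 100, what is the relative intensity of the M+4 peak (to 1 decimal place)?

(0.5894 + 0.4106)^2 gives M 0.3474, M+2 0.4840, M+4 0.1686; the largest is M+2.
P(M+2) = C(2,1) × 0.5894^1 × 0.4106^1 = 2 × 0.5894 × 0.4106 = 0.484015 (base)
P(M+4) = C(2,2) × 0.5894^0 × 0.4106^2 = 1 × 1.0000 × 0.16859236 = 0.168592
Relative intensity = 0.168592 / 0.484015 × 100 = 34.8

34.8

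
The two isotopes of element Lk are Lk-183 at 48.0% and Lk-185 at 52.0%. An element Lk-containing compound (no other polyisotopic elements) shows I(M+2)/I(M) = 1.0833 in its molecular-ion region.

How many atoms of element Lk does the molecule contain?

1

The M+2/M ratio from n Lk atoms is n · q/p = n · 0.520/0.480.
n = 1.0833 × 0.480/0.520 = 1.00 ≈ 1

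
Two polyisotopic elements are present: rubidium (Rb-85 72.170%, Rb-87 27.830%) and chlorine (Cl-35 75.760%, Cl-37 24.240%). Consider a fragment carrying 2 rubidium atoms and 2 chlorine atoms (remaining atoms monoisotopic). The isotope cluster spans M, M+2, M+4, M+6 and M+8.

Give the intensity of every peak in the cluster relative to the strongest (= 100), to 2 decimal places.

Rubidium pattern (n=2): 0.52085089 : 0.40169822 : 0.07745089
Chlorine pattern (n=2): 0.57395776 : 0.36728448 : 0.05875776
Convolve the two distributions (both contribute in 2-u steps):
  M: 0.52085089×0.57395776 = 0.298946
  M+2: 0.52085089×0.36728448 + 0.40169822×0.57395776 = 0.421858
  M+4: 0.52085089×0.05875776 + 0.40169822×0.36728448 + 0.07745089×0.57395776 = 0.222595
  M+6: 0.40169822×0.05875776 + 0.07745089×0.36728448 = 0.052049
  M+8: 0.07745089×0.05875776 = 0.004551
Scale to base peak (0.421858) = 100: 70.86 : 100.00 : 52.77 : 12.34 : 1.08

70.86 : 100.00 : 52.77 : 12.34 : 1.08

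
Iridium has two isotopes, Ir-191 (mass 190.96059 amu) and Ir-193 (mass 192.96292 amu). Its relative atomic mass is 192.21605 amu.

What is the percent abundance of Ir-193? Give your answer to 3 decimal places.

62.700%

Let x be the fractional abundance of Ir-191; then Ir-193 has abundance 1 − x.
190.96059·x + 192.96292·(1 − x) = 192.21605
(190.96059 − 192.96292)·x = 192.21605 − 192.96292
x = -0.74687 / -2.00233 = 0.37300 → 37.300% Ir-191, 62.700% Ir-193.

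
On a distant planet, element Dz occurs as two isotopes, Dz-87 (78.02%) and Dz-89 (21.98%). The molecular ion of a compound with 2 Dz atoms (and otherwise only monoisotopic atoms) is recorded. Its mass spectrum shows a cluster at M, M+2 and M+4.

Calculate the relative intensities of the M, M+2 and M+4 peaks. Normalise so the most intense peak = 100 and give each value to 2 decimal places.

100.00 : 56.34 : 7.94

Expanding (0.7802 + 0.2198)^2:
P(M) = 0.7802^2 = 0.608712
P(M+2) = 2 × 0.7802^1 × 0.2198^1 = 0.342976
P(M+4) = 0.2198^2 = 0.048312
The M peak is largest (0.608712); scaling to 100 gives 100.00 : 56.34 : 7.94.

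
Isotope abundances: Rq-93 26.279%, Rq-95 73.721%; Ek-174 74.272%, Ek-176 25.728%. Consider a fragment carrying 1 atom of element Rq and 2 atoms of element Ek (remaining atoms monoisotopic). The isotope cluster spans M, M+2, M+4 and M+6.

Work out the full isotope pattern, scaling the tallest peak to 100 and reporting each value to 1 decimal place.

28.6 : 100.0 : 59.0 : 9.6

Element Rq pattern (n=1): 0.26279 : 0.73721
Element Ek pattern (n=2): 0.551633 : 0.382174 : 0.066193
Convolve the two distributions (both contribute in 2-u steps):
  M: 0.26279×0.551633 = 0.144964
  M+2: 0.26279×0.382174 + 0.73721×0.551633 = 0.507101
  M+4: 0.26279×0.066193 + 0.73721×0.382174 = 0.299137
  M+6: 0.73721×0.066193 = 0.048798
Scale to base peak (0.507101) = 100: 28.6 : 100.0 : 59.0 : 9.6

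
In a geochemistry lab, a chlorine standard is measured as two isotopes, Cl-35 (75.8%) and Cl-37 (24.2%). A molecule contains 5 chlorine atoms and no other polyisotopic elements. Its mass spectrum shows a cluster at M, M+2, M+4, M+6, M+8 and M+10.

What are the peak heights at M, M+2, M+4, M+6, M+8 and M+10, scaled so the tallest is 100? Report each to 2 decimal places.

62.64 : 100.00 : 63.85 : 20.39 : 3.25 : 0.21

Each Cl atom is independently Cl-35 (p = 0.758) or Cl-37 (q = 0.242); the cluster is the binomial expansion (p + q)^5.
P(M) = 0.758^5 = 0.250234
P(M+2) = 5 × 0.758^4 × 0.242^1 = 0.399450
P(M+4) = 10 × 0.758^3 × 0.242^2 = 0.255058
P(M+6) = 10 × 0.758^2 × 0.242^3 = 0.081430
P(M+8) = 5 × 0.758^1 × 0.242^4 = 0.012999
P(M+10) = 0.242^5 = 0.000830
The M+2 peak is largest (0.399450); scaling to 100 gives 62.64 : 100.00 : 63.85 : 20.39 : 3.25 : 0.21.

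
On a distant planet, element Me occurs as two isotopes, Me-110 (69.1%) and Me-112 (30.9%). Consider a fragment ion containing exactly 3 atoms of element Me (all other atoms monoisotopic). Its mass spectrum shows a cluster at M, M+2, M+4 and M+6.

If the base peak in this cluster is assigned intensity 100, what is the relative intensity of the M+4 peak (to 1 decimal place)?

(0.691 + 0.309)^3 gives M 0.3299, M+2 0.4426, M+4 0.1979, M+6 0.0295; the largest is M+2.
P(M+2) = C(3,1) × 0.691^2 × 0.309^1 = 3 × 0.477481 × 0.3090 = 0.442625 (base)
P(M+4) = C(3,2) × 0.691^1 × 0.309^2 = 3 × 0.6910 × 0.095481 = 0.197932
Relative intensity = 0.197932 / 0.442625 × 100 = 44.7

44.7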